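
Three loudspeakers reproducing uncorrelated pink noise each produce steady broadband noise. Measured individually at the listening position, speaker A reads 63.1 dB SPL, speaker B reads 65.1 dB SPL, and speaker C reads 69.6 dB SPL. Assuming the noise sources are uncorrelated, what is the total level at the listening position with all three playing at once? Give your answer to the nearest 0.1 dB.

71.6 dB SPL

Add the sources as powers (linear), then convert back to dB:
L_total = 10·log₁₀(10^(63.1/10) + 10^(65.1/10) + 10^(69.6/10)) = 10·log₁₀(14400000) = 71.6 dB SPL.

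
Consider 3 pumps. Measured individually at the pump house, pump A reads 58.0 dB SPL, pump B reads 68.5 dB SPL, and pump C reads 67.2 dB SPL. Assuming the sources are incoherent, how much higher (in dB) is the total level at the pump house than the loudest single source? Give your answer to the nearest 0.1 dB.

2.6 dB

Uncorrelated sources add in intensity (power), not in dB.
L_total = 10·log₁₀(10^(58.0/10) + 10^(68.5/10) + 10^(67.2/10)) = 71.13 dB SPL.
Excess over the loudest (68.5 dB): 71.13 − 68.5 = 2.6 dB.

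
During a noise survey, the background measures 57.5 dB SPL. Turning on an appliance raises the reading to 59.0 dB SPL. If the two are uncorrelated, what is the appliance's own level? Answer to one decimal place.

Subtract intensities: L_src = 10·log₁₀(10^(L_total/10) − 10^(L_bg/10)).
L_src = 10·log₁₀(10^(59.0/10) − 10^(57.5/10)) = 10·log₁₀(232000) = 53.7 dB SPL.

53.7 dB SPL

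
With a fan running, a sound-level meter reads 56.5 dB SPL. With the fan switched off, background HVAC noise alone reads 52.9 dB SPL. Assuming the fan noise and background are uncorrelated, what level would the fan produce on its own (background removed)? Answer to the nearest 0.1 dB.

Subtract intensities: L_src = 10·log₁₀(10^(L_total/10) − 10^(L_bg/10)).
L_src = 10·log₁₀(10^(56.5/10) − 10^(52.9/10)) = 10·log₁₀(251700) = 54.0 dB SPL.

54.0 dB SPL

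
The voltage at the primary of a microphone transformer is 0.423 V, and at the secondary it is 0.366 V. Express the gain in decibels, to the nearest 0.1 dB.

-1.3 dB

For a voltage ratio, dB = 20·log₁₀(V₂/V₁).
20·log₁₀(0.366/0.423) = 20·log₁₀(0.8652) = -1.3 dB.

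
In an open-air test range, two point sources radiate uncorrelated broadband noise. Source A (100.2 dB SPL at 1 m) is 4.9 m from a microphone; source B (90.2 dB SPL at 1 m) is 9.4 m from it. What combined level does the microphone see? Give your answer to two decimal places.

At the listener: L_A = 100.2 − 20·log₁₀(4.9) = 86.396 dB; L_B = 90.2 − 20·log₁₀(9.4) = 70.737 dB.
Combined: 10·log₁₀(10^(86.396/10)+10^(70.737/10)) = 86.51 dB SPL.

86.51 dB SPL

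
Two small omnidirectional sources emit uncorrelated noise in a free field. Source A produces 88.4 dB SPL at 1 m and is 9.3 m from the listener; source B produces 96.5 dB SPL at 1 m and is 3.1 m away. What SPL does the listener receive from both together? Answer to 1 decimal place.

86.7 dB SPL

At the listener: L_A = 88.4 − 20·log₁₀(9.3) = 69.03 dB; L_B = 96.5 − 20·log₁₀(3.1) = 86.67 dB.
Combined: 10·log₁₀(10^(69.03/10)+10^(86.67/10)) = 86.7 dB SPL.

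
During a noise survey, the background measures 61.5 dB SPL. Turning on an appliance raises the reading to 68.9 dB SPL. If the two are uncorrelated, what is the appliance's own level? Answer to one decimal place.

Background correction is a power subtraction:
L_src = 10·log₁₀(10^(68.9/10) − 10^(61.5/10)) = 10·log₁₀(6350000) = 68.0 dB SPL.

68.0 dB SPL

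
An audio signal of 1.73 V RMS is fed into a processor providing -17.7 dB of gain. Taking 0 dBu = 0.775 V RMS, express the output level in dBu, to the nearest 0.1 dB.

-10.7 dBu

Input level: 20·log₁₀(1.73/0.775) = 6.97 dBu.
Output: 6.97 − 17.7 = -10.7 dBu.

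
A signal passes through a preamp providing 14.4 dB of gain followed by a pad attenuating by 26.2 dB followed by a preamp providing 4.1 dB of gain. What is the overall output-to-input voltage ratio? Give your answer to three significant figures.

Net gain = 14.4 + (−26.2) + 4.1 = -7.7 dB.
Voltage ratio = 10^(-7.7/20) = 0.412.

0.412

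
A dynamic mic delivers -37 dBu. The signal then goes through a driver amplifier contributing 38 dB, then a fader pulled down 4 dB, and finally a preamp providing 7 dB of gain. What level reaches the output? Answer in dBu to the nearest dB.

+4 dBu

Gain stages sum in dB:
-37 + 38 − 4 + 7 = +4 dBu.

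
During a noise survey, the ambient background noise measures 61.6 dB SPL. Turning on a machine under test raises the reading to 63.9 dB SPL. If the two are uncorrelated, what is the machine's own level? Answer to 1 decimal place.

Remove the background by subtracting linear intensities:
L_src = 10·log₁₀(10^(63.9/10) − 10^(61.6/10)) = 10·log₁₀(1009000) = 60.0 dB SPL.

60.0 dB SPL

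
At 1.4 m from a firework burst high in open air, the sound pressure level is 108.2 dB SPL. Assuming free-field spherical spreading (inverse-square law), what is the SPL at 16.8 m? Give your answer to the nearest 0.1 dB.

86.6 dB SPL

Free-field point source: level drops by 20·log₁₀ of the distance ratio.
ΔL = −20·log₁₀(16.8/1.4) = -21.58 dB, so L₂ = 108.2 + (-21.58) = 86.6 dB SPL.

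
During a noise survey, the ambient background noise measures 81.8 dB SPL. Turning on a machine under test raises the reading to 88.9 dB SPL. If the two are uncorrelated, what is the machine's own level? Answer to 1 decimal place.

88.0 dB SPL

Background correction is a power subtraction:
L_src = 10·log₁₀(10^(88.9/10) − 10^(81.8/10)) = 10·log₁₀(624900000) = 88.0 dB SPL.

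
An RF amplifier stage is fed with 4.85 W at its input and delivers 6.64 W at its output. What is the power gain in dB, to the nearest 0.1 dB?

1.4 dB

For a power ratio, dB = 10·log₁₀(P₂/P₁).
10·log₁₀(6.64/4.85) = 10·log₁₀(1.369) = 1.4 dB.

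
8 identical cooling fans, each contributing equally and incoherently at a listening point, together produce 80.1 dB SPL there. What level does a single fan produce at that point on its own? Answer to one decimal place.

71.1 dB SPL

8 equal incoherent sources add 10·log₁₀(8) = 9.03 dB over one source.
L_one = 80.1 − 9.03 = 71.1 dB SPL.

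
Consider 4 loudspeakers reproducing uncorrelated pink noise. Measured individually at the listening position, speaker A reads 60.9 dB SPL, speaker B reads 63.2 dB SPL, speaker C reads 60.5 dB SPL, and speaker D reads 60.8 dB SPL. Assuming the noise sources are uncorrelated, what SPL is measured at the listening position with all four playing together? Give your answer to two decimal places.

67.52 dB SPL

Add the sources as powers (linear), then convert back to dB:
L_total = 10·log₁₀(10^(60.9/10) + 10^(63.2/10) + 10^(60.5/10) + 10^(60.8/10)) = 10·log₁₀(5644000) = 67.52 dB SPL.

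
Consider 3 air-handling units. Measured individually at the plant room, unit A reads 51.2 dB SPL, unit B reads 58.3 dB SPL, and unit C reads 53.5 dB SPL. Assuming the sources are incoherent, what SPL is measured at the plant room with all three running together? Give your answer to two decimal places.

Add the sources as powers (linear), then convert back to dB:
L_total = 10·log₁₀(10^(51.2/10) + 10^(58.3/10) + 10^(53.5/10)) = 10·log₁₀(1032000) = 60.14 dB SPL.

60.14 dB SPL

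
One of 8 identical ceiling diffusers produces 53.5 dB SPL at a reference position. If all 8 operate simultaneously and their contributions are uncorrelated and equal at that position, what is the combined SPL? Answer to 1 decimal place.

8 equal incoherent sources raise the level by 10·log₁₀(8) = 9.03 dB.
L_total = 53.5 + 9.03 = 62.5 dB SPL.

62.5 dB SPL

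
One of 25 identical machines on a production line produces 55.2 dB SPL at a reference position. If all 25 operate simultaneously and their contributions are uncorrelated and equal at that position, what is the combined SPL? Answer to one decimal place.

25 equal incoherent sources raise the level by 10·log₁₀(25) = 13.98 dB.
L_total = 55.2 + 13.98 = 69.2 dB SPL.

69.2 dB SPL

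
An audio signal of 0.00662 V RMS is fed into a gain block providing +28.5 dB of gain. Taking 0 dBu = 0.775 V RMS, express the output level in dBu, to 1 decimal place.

Input level: 20·log₁₀(0.00662/0.775) = -41.37 dBu.
Output: -41.37 + 28.5 = -12.9 dBu.

-12.9 dBu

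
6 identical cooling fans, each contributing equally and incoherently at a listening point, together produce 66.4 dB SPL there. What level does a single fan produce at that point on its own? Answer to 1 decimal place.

6 equal incoherent sources add 10·log₁₀(6) = 7.78 dB over one source.
L_one = 66.4 − 7.78 = 58.6 dB SPL.

58.6 dB SPL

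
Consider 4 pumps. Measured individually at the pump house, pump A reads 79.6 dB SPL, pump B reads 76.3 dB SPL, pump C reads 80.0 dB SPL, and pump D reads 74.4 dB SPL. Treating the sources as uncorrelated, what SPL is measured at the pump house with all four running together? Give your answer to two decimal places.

Add the sources as powers (linear), then convert back to dB:
L_total = 10·log₁₀(10^(79.6/10) + 10^(76.3/10) + 10^(80.0/10) + 10^(74.4/10)) = 10·log₁₀(261400000) = 84.17 dB SPL.

84.17 dB SPL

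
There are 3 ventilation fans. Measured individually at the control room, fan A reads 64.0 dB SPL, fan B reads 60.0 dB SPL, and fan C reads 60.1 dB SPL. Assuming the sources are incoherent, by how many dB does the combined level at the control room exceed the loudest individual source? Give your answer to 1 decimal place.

Uncorrelated sources add in intensity (power), not in dB.
L_total = 10·log₁₀(10^(64.0/10) + 10^(60.0/10) + 10^(60.1/10)) = 66.57 dB SPL.
Excess over the loudest (64.0 dB): 66.57 − 64.0 = 2.6 dB.

2.6 dB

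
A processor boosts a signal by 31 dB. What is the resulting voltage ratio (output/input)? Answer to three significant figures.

35.5

Voltage ratio = 10^(dB/20).
10^(31/20) = 10^(1.550) = 35.5.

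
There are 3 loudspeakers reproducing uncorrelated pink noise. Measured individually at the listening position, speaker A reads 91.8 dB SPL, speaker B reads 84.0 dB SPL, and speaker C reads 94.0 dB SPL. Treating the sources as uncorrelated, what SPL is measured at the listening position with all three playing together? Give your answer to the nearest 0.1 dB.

96.3 dB SPL

Uncorrelated sources add in intensity (power), not in dB.
L_total = 10·log₁₀(10^(91.8/10) + 10^(84.0/10) + 10^(94.0/10)) = 10·log₁₀(4277000000) = 96.3 dB SPL.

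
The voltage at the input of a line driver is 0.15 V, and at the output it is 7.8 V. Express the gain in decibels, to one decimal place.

34.3 dB

For a voltage ratio, dB = 20·log₁₀(V₂/V₁).
20·log₁₀(7.8/0.15) = 20·log₁₀(52.00) = 34.3 dB.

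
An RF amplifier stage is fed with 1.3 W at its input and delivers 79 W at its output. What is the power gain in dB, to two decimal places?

For a power ratio, dB = 10·log₁₀(P₂/P₁).
10·log₁₀(79/1.3) = 10·log₁₀(60.77) = 17.84 dB.

17.84 dB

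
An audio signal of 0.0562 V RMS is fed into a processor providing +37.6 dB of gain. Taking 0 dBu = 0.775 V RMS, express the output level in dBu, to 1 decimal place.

+14.8 dBu

Input level: 20·log₁₀(0.0562/0.775) = -22.79 dBu.
Output: -22.79 + 37.6 = +14.8 dBu.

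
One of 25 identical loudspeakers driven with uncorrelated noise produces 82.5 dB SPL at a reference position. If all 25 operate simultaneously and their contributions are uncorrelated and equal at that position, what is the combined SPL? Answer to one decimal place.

25 equal incoherent sources raise the level by 10·log₁₀(25) = 13.98 dB.
L_total = 82.5 + 13.98 = 96.5 dB SPL.

96.5 dB SPL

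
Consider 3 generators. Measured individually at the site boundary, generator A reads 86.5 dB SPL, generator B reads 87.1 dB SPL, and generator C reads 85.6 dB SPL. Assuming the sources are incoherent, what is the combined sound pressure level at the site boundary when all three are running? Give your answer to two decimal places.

91.21 dB SPL

Add the sources as powers (linear), then convert back to dB:
L_total = 10·log₁₀(10^(86.5/10) + 10^(87.1/10) + 10^(85.6/10)) = 10·log₁₀(1323000000) = 91.21 dB SPL.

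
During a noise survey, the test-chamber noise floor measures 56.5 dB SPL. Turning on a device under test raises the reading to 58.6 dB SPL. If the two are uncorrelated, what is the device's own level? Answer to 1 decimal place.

Subtract intensities: L_src = 10·log₁₀(10^(L_total/10) − 10^(L_bg/10)).
L_src = 10·log₁₀(10^(58.6/10) − 10^(56.5/10)) = 10·log₁₀(277800) = 54.4 dB SPL.

54.4 dB SPL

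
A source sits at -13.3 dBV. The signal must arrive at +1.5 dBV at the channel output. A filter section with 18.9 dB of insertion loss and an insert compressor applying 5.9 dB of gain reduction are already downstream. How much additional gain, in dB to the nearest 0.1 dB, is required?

The required make-up gain is the shortfall in the dB sum.
G = +1.5 − (-13.3) + 18.9 + 5.9 = 39.6 dB.

39.6 dB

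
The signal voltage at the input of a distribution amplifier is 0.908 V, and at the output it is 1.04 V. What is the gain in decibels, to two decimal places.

1.18 dB

For a voltage ratio, dB = 20·log₁₀(V₂/V₁).
20·log₁₀(1.04/0.908) = 20·log₁₀(1.145) = 1.18 dB.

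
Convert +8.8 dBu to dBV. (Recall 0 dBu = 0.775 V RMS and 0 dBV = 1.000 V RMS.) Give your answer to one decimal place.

+6.6 dBV

The offset between the scales is 20·log₁₀(0.775/1.000) = −2.214 dB.
So dBV = +8.8 − 2.214 = +6.6 dBV.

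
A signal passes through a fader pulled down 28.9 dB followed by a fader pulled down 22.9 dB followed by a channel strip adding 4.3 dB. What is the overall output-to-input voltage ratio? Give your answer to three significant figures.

0.00422

Net gain = (−28.9) + (−22.9) + 4.3 = -47.5 dB.
Voltage ratio = 10^(-47.5/20) = 0.00422.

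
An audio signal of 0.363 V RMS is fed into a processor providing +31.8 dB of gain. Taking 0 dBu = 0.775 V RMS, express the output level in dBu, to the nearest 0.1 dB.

+25.2 dBu

Input level: 20·log₁₀(0.363/0.775) = -6.59 dBu.
Output: -6.59 + 31.8 = +25.2 dBu.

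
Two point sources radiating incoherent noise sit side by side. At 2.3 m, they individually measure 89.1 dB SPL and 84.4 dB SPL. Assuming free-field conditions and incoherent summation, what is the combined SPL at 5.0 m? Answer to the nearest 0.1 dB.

83.6 dB SPL

Combined at 2.3 m: 10·log₁₀(10^(89.1/10)+10^(84.4/10)) = 90.37 dB SPL.
Then apply −20·log₁₀(5.0/2.3) = -6.74 dB → 83.6 dB SPL.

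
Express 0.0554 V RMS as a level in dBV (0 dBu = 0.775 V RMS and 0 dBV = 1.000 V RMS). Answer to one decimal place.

-25.1 dBV

dBV = 20·log₁₀(V / 1.000 V).
20·log₁₀(0.0554/1.000) = -25.1 dBV.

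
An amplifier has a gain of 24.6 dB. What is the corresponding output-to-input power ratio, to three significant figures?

Power ratio = 10^(dB/10).
10^(24.6/10) = 10^(2.460) = 288.

288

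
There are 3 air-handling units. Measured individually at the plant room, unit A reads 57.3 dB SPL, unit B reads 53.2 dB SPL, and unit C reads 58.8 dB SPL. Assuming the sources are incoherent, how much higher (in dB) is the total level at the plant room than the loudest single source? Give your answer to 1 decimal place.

3.0 dB

Add the sources as powers (linear), then convert back to dB:
L_total = 10·log₁₀(10^(57.3/10) + 10^(53.2/10) + 10^(58.8/10)) = 61.77 dB SPL.
Excess over the loudest (58.8 dB): 61.77 − 58.8 = 3.0 dB.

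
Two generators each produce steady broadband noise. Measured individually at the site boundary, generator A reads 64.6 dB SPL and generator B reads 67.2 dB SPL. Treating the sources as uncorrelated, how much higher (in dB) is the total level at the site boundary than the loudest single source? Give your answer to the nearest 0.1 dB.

1.9 dB

Uncorrelated sources add in intensity (power), not in dB.
L_total = 10·log₁₀(10^(64.6/10) + 10^(67.2/10)) = 69.10 dB SPL.
Excess over the loudest (67.2 dB): 69.10 − 67.2 = 1.9 dB.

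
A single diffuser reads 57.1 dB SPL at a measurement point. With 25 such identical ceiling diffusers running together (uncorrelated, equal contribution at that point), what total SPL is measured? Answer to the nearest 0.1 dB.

25 equal incoherent sources raise the level by 10·log₁₀(25) = 13.98 dB.
L_total = 57.1 + 13.98 = 71.1 dB SPL.

71.1 dB SPL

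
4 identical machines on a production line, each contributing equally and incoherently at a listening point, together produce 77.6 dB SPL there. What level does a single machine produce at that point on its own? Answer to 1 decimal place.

4 equal incoherent sources add 10·log₁₀(4) = 6.02 dB over one source.
L_one = 77.6 − 6.02 = 71.6 dB SPL.

71.6 dB SPL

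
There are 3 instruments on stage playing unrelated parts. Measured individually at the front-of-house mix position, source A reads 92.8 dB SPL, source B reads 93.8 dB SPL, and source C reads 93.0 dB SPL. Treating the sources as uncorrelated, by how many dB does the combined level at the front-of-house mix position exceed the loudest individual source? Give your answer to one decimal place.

Add the sources as powers (linear), then convert back to dB:
L_total = 10·log₁₀(10^(92.8/10) + 10^(93.8/10) + 10^(93.0/10)) = 97.99 dB SPL.
Excess over the loudest (93.8 dB): 97.99 − 93.8 = 4.2 dB.

4.2 dB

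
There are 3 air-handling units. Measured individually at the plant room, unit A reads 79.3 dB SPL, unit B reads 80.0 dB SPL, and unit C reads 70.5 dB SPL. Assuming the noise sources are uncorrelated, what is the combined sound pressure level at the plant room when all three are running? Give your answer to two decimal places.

Incoherent sources sum as intensities:
L_total = 10·log₁₀(10^(79.3/10) + 10^(80.0/10) + 10^(70.5/10)) = 10·log₁₀(196300000) = 82.93 dB SPL.

82.93 dB SPL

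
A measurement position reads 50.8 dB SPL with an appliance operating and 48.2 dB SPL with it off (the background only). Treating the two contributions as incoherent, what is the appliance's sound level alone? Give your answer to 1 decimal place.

Subtract intensities: L_src = 10·log₁₀(10^(L_total/10) − 10^(L_bg/10)).
L_src = 10·log₁₀(10^(50.8/10) − 10^(48.2/10)) = 10·log₁₀(54160) = 47.3 dB SPL.

47.3 dB SPL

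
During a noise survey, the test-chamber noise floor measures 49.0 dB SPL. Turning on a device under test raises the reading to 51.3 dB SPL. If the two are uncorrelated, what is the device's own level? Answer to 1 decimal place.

Subtract intensities: L_src = 10·log₁₀(10^(L_total/10) − 10^(L_bg/10)).
L_src = 10·log₁₀(10^(51.3/10) − 10^(49.0/10)) = 10·log₁₀(55460) = 47.4 dB SPL.

47.4 dB SPL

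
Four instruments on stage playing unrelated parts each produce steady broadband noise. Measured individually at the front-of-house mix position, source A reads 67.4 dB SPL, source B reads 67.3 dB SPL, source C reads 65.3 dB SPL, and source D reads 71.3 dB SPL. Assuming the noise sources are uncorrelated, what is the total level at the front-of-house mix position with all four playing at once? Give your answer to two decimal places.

74.43 dB SPL

Incoherent sources sum as intensities:
L_total = 10·log₁₀(10^(67.4/10) + 10^(67.3/10) + 10^(65.3/10) + 10^(71.3/10)) = 10·log₁₀(27740000) = 74.43 dB SPL.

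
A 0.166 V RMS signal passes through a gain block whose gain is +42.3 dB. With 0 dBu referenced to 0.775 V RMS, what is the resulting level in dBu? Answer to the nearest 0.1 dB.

+28.9 dBu

Input level: 20·log₁₀(0.166/0.775) = -13.38 dBu.
Output: -13.38 + 42.3 = +28.9 dBu.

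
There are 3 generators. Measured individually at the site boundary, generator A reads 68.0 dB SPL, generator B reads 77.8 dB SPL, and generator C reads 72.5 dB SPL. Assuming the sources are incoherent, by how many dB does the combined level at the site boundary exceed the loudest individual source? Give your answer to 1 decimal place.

Uncorrelated sources add in intensity (power), not in dB.
L_total = 10·log₁₀(10^(68.0/10) + 10^(77.8/10) + 10^(72.5/10)) = 79.26 dB SPL.
Excess over the loudest (77.8 dB): 79.26 − 77.8 = 1.5 dB.

1.5 dB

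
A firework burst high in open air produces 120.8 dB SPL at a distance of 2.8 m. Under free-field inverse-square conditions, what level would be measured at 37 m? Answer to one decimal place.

Inverse-square spreading gives ΔL = −20·log₁₀(d₂/d₁).
ΔL = −20·log₁₀(37/2.8) = -22.42 dB, so L₂ = 120.8 + (-22.42) = 98.4 dB SPL.

98.4 dB SPL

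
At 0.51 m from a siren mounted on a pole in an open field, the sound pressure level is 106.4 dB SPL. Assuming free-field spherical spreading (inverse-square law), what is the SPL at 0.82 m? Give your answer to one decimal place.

102.3 dB SPL

Free-field point source: level drops by 20·log₁₀ of the distance ratio.
ΔL = −20·log₁₀(0.82/0.51) = -4.12 dB, so L₂ = 106.4 + (-4.12) = 102.3 dB SPL.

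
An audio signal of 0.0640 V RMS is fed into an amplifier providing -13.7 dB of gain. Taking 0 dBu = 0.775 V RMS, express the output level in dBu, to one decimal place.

-35.4 dBu

Input level: 20·log₁₀(0.0640/0.775) = -21.66 dBu.
Output: -21.66 − 13.7 = -35.4 dBu.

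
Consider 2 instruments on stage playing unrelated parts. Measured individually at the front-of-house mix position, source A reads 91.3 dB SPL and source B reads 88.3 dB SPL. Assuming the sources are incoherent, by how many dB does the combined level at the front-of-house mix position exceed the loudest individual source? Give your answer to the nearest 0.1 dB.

Add the sources as powers (linear), then convert back to dB:
L_total = 10·log₁₀(10^(91.3/10) + 10^(88.3/10)) = 93.06 dB SPL.
Excess over the loudest (91.3 dB): 93.06 − 91.3 = 1.8 dB.

1.8 dB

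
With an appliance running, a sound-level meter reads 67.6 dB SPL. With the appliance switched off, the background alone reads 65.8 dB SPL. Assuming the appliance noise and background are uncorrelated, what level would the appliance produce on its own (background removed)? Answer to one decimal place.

62.9 dB SPL

Remove the background by subtracting linear intensities:
L_src = 10·log₁₀(10^(67.6/10) − 10^(65.8/10)) = 10·log₁₀(1953000) = 62.9 dB SPL.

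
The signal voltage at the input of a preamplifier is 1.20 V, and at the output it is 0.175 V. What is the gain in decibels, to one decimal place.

For a voltage ratio, dB = 20·log₁₀(V₂/V₁).
20·log₁₀(0.175/1.20) = 20·log₁₀(0.1458) = -16.7 dB.

-16.7 dB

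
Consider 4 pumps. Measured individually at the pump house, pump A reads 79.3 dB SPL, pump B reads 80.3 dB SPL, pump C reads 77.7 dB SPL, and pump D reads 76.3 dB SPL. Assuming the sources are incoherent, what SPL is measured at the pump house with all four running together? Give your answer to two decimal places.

84.68 dB SPL

Add the sources as powers (linear), then convert back to dB:
L_total = 10·log₁₀(10^(79.3/10) + 10^(80.3/10) + 10^(77.7/10) + 10^(76.3/10)) = 10·log₁₀(293800000) = 84.68 dB SPL.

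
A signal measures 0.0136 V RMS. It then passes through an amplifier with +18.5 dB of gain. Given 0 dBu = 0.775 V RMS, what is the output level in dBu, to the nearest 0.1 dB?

Input level: 20·log₁₀(0.0136/0.775) = -35.12 dBu.
Output: -35.12 + 18.5 = -16.6 dBu.

-16.6 dBu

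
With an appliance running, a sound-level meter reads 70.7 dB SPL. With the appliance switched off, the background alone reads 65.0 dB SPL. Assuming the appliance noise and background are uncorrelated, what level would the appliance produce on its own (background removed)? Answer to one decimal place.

Background correction is a power subtraction:
L_src = 10·log₁₀(10^(70.7/10) − 10^(65.0/10)) = 10·log₁₀(8587000) = 69.3 dB SPL.

69.3 dB SPL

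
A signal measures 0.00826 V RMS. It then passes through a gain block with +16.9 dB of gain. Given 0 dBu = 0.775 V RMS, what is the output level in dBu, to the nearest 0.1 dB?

-22.5 dBu

Input level: 20·log₁₀(0.00826/0.775) = -39.45 dBu.
Output: -39.45 + 16.9 = -22.5 dBu.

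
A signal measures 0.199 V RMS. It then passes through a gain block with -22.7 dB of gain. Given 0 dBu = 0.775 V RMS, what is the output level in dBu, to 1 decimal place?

Input level: 20·log₁₀(0.199/0.775) = -11.81 dBu.
Output: -11.81 − 22.7 = -34.5 dBu.

-34.5 dBu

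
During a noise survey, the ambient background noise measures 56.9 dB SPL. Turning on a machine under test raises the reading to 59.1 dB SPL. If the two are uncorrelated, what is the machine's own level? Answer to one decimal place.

Background correction is a power subtraction:
L_src = 10·log₁₀(10^(59.1/10) − 10^(56.9/10)) = 10·log₁₀(323100) = 55.1 dB SPL.

55.1 dB SPL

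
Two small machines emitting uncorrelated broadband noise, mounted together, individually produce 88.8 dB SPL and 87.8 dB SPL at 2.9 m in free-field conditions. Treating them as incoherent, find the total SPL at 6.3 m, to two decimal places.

Combined at 2.9 m: 10·log₁₀(10^(88.8/10)+10^(87.8/10)) = 91.339 dB SPL.
Then apply −20·log₁₀(6.3/2.9) = -6.739 dB → 84.60 dB SPL.

84.60 dB SPL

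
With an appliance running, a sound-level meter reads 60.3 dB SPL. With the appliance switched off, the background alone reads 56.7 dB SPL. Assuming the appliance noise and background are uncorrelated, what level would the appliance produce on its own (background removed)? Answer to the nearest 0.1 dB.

Remove the background by subtracting linear intensities:
L_src = 10·log₁₀(10^(60.3/10) − 10^(56.7/10)) = 10·log₁₀(603800) = 57.8 dB SPL.

57.8 dB SPL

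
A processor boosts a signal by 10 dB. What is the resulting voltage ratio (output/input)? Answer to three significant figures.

3.16

Voltage ratio = 10^(dB/20).
10^(10/20) = 10^(0.5000) = 3.16.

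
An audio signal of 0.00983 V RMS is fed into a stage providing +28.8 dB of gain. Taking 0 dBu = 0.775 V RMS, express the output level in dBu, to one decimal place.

-9.1 dBu

Input level: 20·log₁₀(0.00983/0.775) = -37.93 dBu.
Output: -37.93 + 28.8 = -9.1 dBu.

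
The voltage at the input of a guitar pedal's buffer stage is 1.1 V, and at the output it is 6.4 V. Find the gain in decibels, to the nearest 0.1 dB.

Voltage ratio → dB uses the 20·log₁₀ form:
20·log₁₀(6.4/1.1) = 20·log₁₀(5.818) = 15.3 dB.

15.3 dB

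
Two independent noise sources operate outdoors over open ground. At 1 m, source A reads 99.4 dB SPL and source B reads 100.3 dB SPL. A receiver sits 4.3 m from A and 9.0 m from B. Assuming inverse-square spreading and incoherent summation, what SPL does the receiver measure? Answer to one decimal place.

At the listener: L_A = 99.4 − 20·log₁₀(4.3) = 86.73 dB; L_B = 100.3 − 20·log₁₀(9.0) = 81.22 dB.
Combined: 10·log₁₀(10^(86.73/10)+10^(81.22/10)) = 87.8 dB SPL.

87.8 dB SPL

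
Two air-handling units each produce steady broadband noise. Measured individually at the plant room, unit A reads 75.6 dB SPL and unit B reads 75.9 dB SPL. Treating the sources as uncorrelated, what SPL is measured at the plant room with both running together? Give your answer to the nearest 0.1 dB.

Uncorrelated sources add in intensity (power), not in dB.
L_total = 10·log₁₀(10^(75.6/10) + 10^(75.9/10)) = 10·log₁₀(75210000) = 78.8 dB SPL.

78.8 dB SPL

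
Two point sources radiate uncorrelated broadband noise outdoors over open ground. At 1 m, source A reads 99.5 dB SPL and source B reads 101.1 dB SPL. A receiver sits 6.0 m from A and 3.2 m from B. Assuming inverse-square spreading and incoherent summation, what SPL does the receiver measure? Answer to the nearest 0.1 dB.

At the listener: L_A = 99.5 − 20·log₁₀(6.0) = 83.94 dB; L_B = 101.1 − 20·log₁₀(3.2) = 91.00 dB.
Combined: 10·log₁₀(10^(83.94/10)+10^(91.00/10)) = 91.8 dB SPL.

91.8 dB SPL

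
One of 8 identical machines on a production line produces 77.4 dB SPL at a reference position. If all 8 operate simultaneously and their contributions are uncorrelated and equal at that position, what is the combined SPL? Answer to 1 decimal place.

8 equal incoherent sources raise the level by 10·log₁₀(8) = 9.03 dB.
L_total = 77.4 + 9.03 = 86.4 dB SPL.

86.4 dB SPL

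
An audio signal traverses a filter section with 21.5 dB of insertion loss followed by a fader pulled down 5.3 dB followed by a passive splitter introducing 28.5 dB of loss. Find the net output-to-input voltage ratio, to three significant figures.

Net gain = (−21.5) + (−5.3) + (−28.5) = -55.3 dB.
Voltage ratio = 10^(-55.3/20) = 0.00172.

0.00172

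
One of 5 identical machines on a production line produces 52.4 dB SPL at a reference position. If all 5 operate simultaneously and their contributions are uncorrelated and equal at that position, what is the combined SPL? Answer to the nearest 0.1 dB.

59.4 dB SPL

5 equal incoherent sources raise the level by 10·log₁₀(5) = 6.99 dB.
L_total = 52.4 + 6.99 = 59.4 dB SPL.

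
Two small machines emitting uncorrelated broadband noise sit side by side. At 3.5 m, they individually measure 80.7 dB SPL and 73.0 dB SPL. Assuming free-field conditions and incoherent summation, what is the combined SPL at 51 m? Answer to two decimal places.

Combined at 3.5 m: 10·log₁₀(10^(80.7/10)+10^(73.0/10)) = 81.381 dB SPL.
Then apply −20·log₁₀(51/3.5) = -23.270 dB → 58.11 dB SPL.

58.11 dB SPL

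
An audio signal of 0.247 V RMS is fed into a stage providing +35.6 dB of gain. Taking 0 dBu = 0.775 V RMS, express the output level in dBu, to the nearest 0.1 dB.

Input level: 20·log₁₀(0.247/0.775) = -9.93 dBu.
Output: -9.93 + 35.6 = +25.7 dBu.

+25.7 dBu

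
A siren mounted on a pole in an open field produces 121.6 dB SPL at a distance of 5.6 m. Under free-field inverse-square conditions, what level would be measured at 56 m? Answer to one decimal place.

For a point source in a free field, ΔL = −20·log₁₀(d₂/d₁).
ΔL = −20·log₁₀(56/5.6) = -20.00 dB, so L₂ = 121.6 + (-20.00) = 101.6 dB SPL.

101.6 dB SPL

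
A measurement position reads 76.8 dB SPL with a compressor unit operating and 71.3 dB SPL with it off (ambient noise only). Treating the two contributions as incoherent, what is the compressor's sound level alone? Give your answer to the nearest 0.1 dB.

Subtract intensities: L_src = 10·log₁₀(10^(L_total/10) − 10^(L_bg/10)).
L_src = 10·log₁₀(10^(76.8/10) − 10^(71.3/10)) = 10·log₁₀(34370000) = 75.4 dB SPL.

75.4 dB SPL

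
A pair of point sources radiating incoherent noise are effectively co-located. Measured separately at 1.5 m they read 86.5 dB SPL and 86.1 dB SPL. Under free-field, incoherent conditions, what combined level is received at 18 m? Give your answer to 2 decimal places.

67.73 dB SPL

Combined at 1.5 m: 10·log₁₀(10^(86.5/10)+10^(86.1/10)) = 89.315 dB SPL.
Then apply −20·log₁₀(18/1.5) = -21.584 dB → 67.73 dB SPL.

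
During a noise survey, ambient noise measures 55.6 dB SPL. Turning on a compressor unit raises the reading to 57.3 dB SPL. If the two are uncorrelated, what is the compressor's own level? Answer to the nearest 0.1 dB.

Background correction is a power subtraction:
L_src = 10·log₁₀(10^(57.3/10) − 10^(55.6/10)) = 10·log₁₀(174000) = 52.4 dB SPL.

52.4 dB SPL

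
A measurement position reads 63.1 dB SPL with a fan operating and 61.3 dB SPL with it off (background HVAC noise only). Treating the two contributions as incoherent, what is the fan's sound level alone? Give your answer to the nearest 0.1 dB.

Subtract intensities: L_src = 10·log₁₀(10^(L_total/10) − 10^(L_bg/10)).
L_src = 10·log₁₀(10^(63.1/10) − 10^(61.3/10)) = 10·log₁₀(692800) = 58.4 dB SPL.

58.4 dB SPL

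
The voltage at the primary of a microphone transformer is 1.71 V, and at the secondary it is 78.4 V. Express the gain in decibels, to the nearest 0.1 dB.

For a voltage ratio, dB = 20·log₁₀(V₂/V₁).
20·log₁₀(78.4/1.71) = 20·log₁₀(45.85) = 33.2 dB.

33.2 dB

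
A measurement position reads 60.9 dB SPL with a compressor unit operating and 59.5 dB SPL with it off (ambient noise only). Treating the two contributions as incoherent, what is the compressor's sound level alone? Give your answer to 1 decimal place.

Background correction is a power subtraction:
L_src = 10·log₁₀(10^(60.9/10) − 10^(59.5/10)) = 10·log₁₀(339000) = 55.3 dB SPL.

55.3 dB SPL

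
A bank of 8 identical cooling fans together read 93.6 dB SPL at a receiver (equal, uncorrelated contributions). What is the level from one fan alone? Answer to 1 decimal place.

8 equal incoherent sources add 10·log₁₀(8) = 9.03 dB over one source.
L_one = 93.6 − 9.03 = 84.6 dB SPL.

84.6 dB SPL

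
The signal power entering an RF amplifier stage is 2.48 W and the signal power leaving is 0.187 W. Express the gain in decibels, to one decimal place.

-11.2 dB

Power is a power quantity, so gain = 10·log₁₀(P_out/P_in).
10·log₁₀(0.187/2.48) = 10·log₁₀(0.07540) = -11.2 dB.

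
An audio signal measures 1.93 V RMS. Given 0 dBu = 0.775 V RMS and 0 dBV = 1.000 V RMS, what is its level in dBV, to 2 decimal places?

dBV = 20·log₁₀(V / 1.000 V).
20·log₁₀(1.93/1.000) = +5.71 dBV.

+5.71 dBV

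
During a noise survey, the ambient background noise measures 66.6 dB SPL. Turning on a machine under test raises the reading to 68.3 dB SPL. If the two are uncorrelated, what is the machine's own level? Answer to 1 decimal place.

Remove the background by subtracting linear intensities:
L_src = 10·log₁₀(10^(68.3/10) − 10^(66.6/10)) = 10·log₁₀(2190000) = 63.4 dB SPL.

63.4 dB SPL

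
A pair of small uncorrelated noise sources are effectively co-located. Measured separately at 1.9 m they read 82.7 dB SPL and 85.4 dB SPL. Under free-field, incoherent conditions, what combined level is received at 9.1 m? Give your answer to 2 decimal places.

73.66 dB SPL

Combined at 1.9 m: 10·log₁₀(10^(82.7/10)+10^(85.4/10)) = 87.267 dB SPL.
Then apply −20·log₁₀(9.1/1.9) = -13.606 dB → 73.66 dB SPL.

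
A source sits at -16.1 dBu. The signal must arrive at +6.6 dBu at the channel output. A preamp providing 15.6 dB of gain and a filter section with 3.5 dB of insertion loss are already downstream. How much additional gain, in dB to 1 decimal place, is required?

10.6 dB

The required make-up gain is the shortfall in the dB sum.
G = +6.6 − (-16.1) − 15.6 + 3.5 = 10.6 dB.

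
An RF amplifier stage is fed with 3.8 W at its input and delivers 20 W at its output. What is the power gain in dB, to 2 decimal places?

7.21 dB

Power ratio → dB uses the 10·log₁₀ form:
10·log₁₀(20/3.8) = 10·log₁₀(5.263) = 7.21 dB.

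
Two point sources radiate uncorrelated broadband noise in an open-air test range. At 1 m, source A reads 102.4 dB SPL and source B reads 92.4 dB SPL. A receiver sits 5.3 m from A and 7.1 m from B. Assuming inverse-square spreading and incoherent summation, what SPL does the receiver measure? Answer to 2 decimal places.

At the listener: L_A = 102.4 − 20·log₁₀(5.3) = 87.914 dB; L_B = 92.4 − 20·log₁₀(7.1) = 75.375 dB.
Combined: 10·log₁₀(10^(87.914/10)+10^(75.375/10)) = 88.15 dB SPL.

88.15 dB SPL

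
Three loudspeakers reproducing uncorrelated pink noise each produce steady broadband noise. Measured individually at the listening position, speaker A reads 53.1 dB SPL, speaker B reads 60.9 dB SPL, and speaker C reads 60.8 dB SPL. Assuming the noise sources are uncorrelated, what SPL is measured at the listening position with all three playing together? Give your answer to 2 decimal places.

64.21 dB SPL

Add the sources as powers (linear), then convert back to dB:
L_total = 10·log₁₀(10^(53.1/10) + 10^(60.9/10) + 10^(60.8/10)) = 10·log₁₀(2637000) = 64.21 dB SPL.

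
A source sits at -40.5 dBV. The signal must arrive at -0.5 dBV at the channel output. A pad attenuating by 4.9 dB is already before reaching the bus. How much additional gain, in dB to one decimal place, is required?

44.9 dB

The required make-up gain is the shortfall in the dB sum.
G = -0.5 − (-40.5) + 4.9 = 44.9 dB.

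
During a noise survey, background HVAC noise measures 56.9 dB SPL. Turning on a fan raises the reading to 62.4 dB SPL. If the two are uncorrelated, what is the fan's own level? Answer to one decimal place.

Background correction is a power subtraction:
L_src = 10·log₁₀(10^(62.4/10) − 10^(56.9/10)) = 10·log₁₀(1248000) = 61.0 dB SPL.

61.0 dB SPL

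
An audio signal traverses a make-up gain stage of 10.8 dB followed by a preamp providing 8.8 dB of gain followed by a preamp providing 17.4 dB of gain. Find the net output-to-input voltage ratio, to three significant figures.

Net gain = 10.8 + 8.8 + 17.4 = 37.0 dB.
Voltage ratio = 10^(37.0/20) = 70.8.

70.8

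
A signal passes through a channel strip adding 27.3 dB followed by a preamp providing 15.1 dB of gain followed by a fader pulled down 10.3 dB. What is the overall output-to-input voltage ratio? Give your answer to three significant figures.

Net gain = 27.3 + 15.1 + (−10.3) = 32.1 dB.
Voltage ratio = 10^(32.1/20) = 40.3.

40.3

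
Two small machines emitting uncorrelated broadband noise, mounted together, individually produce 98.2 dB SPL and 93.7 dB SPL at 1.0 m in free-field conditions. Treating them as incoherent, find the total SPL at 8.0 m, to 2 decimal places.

81.46 dB SPL

Combined at 1.0 m: 10·log₁₀(10^(98.2/10)+10^(93.7/10)) = 99.519 dB SPL.
Then apply −20·log₁₀(8.0/1.0) = -18.062 dB → 81.46 dB SPL.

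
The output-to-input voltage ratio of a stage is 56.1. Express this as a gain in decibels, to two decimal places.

34.98 dB

Voltage ratio → dB uses the 20·log₁₀ form:
20·log₁₀(56.1) = 34.98 dB.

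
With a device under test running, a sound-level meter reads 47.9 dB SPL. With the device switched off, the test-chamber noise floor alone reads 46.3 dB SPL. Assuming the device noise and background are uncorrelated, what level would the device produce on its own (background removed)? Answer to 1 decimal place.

42.8 dB SPL

Subtract intensities: L_src = 10·log₁₀(10^(L_total/10) − 10^(L_bg/10)).
L_src = 10·log₁₀(10^(47.9/10) − 10^(46.3/10)) = 10·log₁₀(19000) = 42.8 dB SPL.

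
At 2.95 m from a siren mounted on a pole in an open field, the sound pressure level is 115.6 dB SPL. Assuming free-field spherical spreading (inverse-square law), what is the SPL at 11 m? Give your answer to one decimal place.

For a point source in a free field, ΔL = −20·log₁₀(d₂/d₁).
ΔL = −20·log₁₀(11/2.95) = -11.43 dB, so L₂ = 115.6 + (-11.43) = 104.2 dB SPL.

104.2 dB SPL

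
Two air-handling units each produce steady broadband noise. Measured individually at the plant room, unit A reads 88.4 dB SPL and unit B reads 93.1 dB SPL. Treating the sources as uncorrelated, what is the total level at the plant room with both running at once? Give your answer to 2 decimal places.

Add the sources as powers (linear), then convert back to dB:
L_total = 10·log₁₀(10^(88.4/10) + 10^(93.1/10)) = 10·log₁₀(2734000000) = 94.37 dB SPL.

94.37 dB SPL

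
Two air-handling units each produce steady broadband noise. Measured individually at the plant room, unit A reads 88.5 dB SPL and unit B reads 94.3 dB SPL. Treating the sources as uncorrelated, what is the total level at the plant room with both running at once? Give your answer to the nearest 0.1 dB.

Incoherent sources sum as intensities:
L_total = 10·log₁₀(10^(88.5/10) + 10^(94.3/10)) = 10·log₁₀(3399000000) = 95.3 dB SPL.

95.3 dB SPL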